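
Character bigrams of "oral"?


Word: "oral" (length 4)
Number of bigrams = 4 - 2 + 1 = 3
  Position 0: "or"
  Position 1: "ra"
  Position 2: "al"
Bigrams = "or", "ra", "al"


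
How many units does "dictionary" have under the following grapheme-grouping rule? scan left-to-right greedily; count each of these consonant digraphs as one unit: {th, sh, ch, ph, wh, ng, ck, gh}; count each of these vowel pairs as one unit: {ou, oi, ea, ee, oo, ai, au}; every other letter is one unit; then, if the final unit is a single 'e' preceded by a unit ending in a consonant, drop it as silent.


Word: "dictionary" (10 letters)
Left-to-right scan:
  [1] 'd' (letter)
  [2] 'i' (letter)
  [3] 'c' (letter)
  [4] 't' (letter)
  [5] 'i' (letter)
  [6] 'o' (letter)
  [7] 'n' (letter)
  [8] 'a' (letter)
  [9] 'r' (letter)
  [10] 'y' (letter)
Units from scan: 10
Sound units = 10 units


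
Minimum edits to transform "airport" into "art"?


Word 1: "airport" (length 7)
Word 2: "art" (length 3)
One optimal edit sequence (insert/delete/substitute each cost 1):
  1. keep 'a'
  2. delete 'i'  (+1)
  3. delete 'r'  (+1)
  4. delete 'p'  (+1)
  5. delete 'o'  (+1)
  6. keep 'r'
  7. keep 't'
Total edit operations: 4
Edit distance = 4


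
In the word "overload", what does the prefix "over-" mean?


Prefix: over-
Example: overload (over- + load)
Meaning = excessive


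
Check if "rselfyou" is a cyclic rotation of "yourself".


Word: "yourself", Candidate: "rselfyou"
Method: check if candidate is substring of word+word
"yourselfyourself" contains "rselfyou"? Yes
Is rotation = Yes


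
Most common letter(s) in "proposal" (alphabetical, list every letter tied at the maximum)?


Word: "proposal"
Letter counts:
  'a': 1
  'l': 1
  'o': 2
  'p': 2
  'r': 1
  's': 1
Maximum count = 2
Most frequent = 'o', 'p' (2 times each)


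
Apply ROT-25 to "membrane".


Word: "membrane"
Shift: 25
Each letter → (letter + shift) mod 26:
  'm' (12) + 25 = 11 → 'l'
  'e' (4) + 25 = 3 → 'd'
  'm' (12) + 25 = 11 → 'l'
  'b' (1) + 25 = 0 → 'a'
  'r' (17) + 25 = 16 → 'q'
  'a' (0) + 25 = 25 → 'z'
  'n' (13) + 25 = 12 → 'm'
  'e' (4) + 25 = 3 → 'd'
Result = "ldlaqzmd"


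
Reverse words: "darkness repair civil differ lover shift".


Original: "darkness repair civil differ lover shift"
Words (1..n): darkness | repair | civil | differ | lover | shift
Reversed (n..1): shift | lover | differ | civil | repair | darkness
Result = "shift lover differ civil repair darkness"


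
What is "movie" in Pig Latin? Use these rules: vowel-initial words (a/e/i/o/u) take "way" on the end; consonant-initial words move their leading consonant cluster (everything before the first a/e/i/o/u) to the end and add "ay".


Word: "movie"
Starts with consonant(s) → move to end, add 'ay'
Consonant cluster: "m"
Pig Latin = "oviemay"


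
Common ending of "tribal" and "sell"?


Word 1: "tribal"
Word 2: "sell"
Comparing from end:
  Pos -1: 'l' == 'l'
  Pos -2: 'a' != 'l' (stop)
LCS = "l" (length 1)


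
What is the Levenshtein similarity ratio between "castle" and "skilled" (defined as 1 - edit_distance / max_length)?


Word 1: "castle" (length 6)
Word 2: "skilled" (length 7)
One optimal edit sequence:
  1. substitute 'c' -> 's'  (+1)
  2. substitute 'a' -> 'k'  (+1)
  3. substitute 's' -> 'i'  (+1)
  4. substitute 't' -> 'l'  (+1)
  5. keep 'l'
  6. keep 'e'
  7. insert 'd'  (+1)
Edit distance = 5
Max length = max(6, 7) = 7
Similarity = 1 - 5/7
= 0.2857


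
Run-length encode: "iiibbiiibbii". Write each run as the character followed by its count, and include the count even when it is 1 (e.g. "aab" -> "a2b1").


String: "iiibbiiibbii"
Scanning for consecutive runs:
  'i' x 3
  'b' x 2
  'i' x 3
  'b' x 2
  'i' x 2
RLE = "i3b2i3b2i2"


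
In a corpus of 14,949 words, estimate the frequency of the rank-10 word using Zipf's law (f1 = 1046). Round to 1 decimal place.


Zipf's law: f(r) = f(1) / r
f(1) = 1046
f(10) = 1046 / 10
= 104.6 occurrences


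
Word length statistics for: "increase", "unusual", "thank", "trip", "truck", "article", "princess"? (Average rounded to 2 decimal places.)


Lengths: "increase"=8, "unusual"=7, "thank"=5, "trip"=4, "truck"=5, "article"=7, "princess"=8
Sum = 44, Count = 7
Average = 44/7 = 6.29
= avg=6.29, min=4, max=8


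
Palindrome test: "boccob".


Word: "boccob"
Reversed: "boccob"
Forward == Backward? boccob == boccob
Palindrome = Yes


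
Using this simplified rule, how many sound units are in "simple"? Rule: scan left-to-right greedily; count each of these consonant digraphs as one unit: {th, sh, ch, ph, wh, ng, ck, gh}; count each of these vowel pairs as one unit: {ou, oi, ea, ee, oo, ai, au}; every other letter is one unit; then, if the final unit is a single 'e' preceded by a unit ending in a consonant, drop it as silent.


Word: "simple" (6 letters)
Left-to-right scan:
  1. 's' (letter)
  2. 'i' (letter)
  3. 'm' (letter)
  4. 'p' (letter)
  5. 'l' (letter)
  6. 'e' (letter)
Units from scan: 6
Final unit is 'e' after a consonant -> drop as silent (-1)
Sound units = 5 units


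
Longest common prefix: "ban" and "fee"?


Word 1: "ban"
Word 2: "fee"
Comparing from start:
  Pos 0: 'b' != 'f' (stop)
LCP = "" (length 0)


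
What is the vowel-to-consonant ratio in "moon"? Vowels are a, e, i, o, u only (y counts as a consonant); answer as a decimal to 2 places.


Word: "moon"
Vowels (a,e,i,o,u): 2
Consonants: 2
Ratio = 2/2
= 1.00


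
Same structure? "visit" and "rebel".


Pattern of "visit": [0, 1, 2, 1, 3]
Pattern of "rebel": [0, 1, 2, 1, 3]
Patterns match
Same pattern = Yes


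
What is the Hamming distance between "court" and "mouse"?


Comparing character by character (same length = 5):
  Pos 0: 'c' vs 'm' !=
  Pos 1: 'o' vs 'o' =
  Pos 2: 'u' vs 'u' =
  Pos 3: 'r' vs 's' !=
  Pos 4: 't' vs 'e' !=
Hamming distance = 3


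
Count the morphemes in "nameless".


Word: "nameless"
Morphemes: name + -less
Each morpheme carries meaning
= 2 morphemes


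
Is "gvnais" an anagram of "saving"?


Word 1: "saving" → sorted: aginsv
Word 2: "gvnais" → sorted: aginsv
Same letters? aginsv == aginsv
Anagram = Yes


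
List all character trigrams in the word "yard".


Word: "yard" (length 4)
Number of trigrams = 4 - 3 + 1 = 2
  Position 0: "yar"
  Position 1: "ard"
Trigrams = "yar", "ard"


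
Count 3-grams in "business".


Word: "business" (length 8)
Number of 3-grams = length - 3 + 1 = 8 - 3 + 1
= 6


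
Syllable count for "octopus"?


Word: "octopus"
Syllable breakdown: oc | to | pus
Counting: 3 parts
= 3 syllables


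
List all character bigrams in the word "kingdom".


Word: "kingdom" (length 7)
Number of bigrams = 7 - 2 + 1 = 6
  Position 0: "ki"
  Position 1: "in"
  Position 2: "ng"
  Position 3: "gd"
  Position 4: "do"
  Position 5: "om"
Bigrams = "ki", "in", "ng", "gd", "do", "om"


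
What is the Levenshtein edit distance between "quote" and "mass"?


Word 1: "quote" (length 5)
Word 2: "mass" (length 4)
One optimal edit sequence (insert/delete/substitute each cost 1):
  1. delete 'q'  (+1)
  2. substitute 'u' -> 'm'  (+1)
  3. substitute 'o' -> 'a'  (+1)
  4. substitute 't' -> 's'  (+1)
  5. substitute 'e' -> 's'  (+1)
Total edit operations: 5
Edit distance = 5


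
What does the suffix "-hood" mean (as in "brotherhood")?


Suffix: -hood
Example: brotherhood = brother + -hood
Meaning = state / condition


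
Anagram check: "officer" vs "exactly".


Word 1: "officer" → sorted: ceffior
Word 2: "exactly" → sorted: aceltxy
Same letters? ceffior != aceltxy
Anagram = No


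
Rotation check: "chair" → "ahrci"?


Word: "chair", Candidate: "ahrci"
Method: check if candidate is substring of word+word
"chairchair" contains "ahrci"? No
Is rotation = No


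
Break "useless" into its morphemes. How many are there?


Word: "useless"
Morphemes: use + -less
Each morpheme carries meaning
= 2 morphemes


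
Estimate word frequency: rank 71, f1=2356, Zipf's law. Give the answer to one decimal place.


Zipf's law: f(r) = f(1) / r
f(1) = 2356
f(71) = 2356 / 71
= 33.2 occurrences


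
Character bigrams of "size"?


Word: "size" (length 4)
Number of bigrams = 4 - 2 + 1 = 3
  Position 0: "si"
  Position 1: "iz"
  Position 2: "ze"
Bigrams = "si", "iz", "ze"


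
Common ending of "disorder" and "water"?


Word 1: "disorder"
Word 2: "water"
Comparing from end:
  Pos -1: 'r' == 'r'
  Pos -2: 'e' == 'e'
  Pos -3: 'd' != 't' (stop)
LCS = "er" (length 2)


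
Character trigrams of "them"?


Word: "them" (length 4)
Number of trigrams = 4 - 3 + 1 = 2
  Position 0: "the"
  Position 1: "hem"
Trigrams = "the", "hem"


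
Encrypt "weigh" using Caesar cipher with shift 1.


Word: "weigh"
Shift: 1
Each letter → (letter + shift) mod 26:
  'w' (22) + 1 = 23 → 'x'
  'e' (4) + 1 = 5 → 'f'
  'i' (8) + 1 = 9 → 'j'
  'g' (6) + 1 = 7 → 'h'
  'h' (7) + 1 = 8 → 'i'
Result = "xfjhi"


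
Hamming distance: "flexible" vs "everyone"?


Comparing character by character (same length = 8):
  Pos 0: 'f' vs 'e' !=
  Pos 1: 'l' vs 'v' !=
  Pos 2: 'e' vs 'e' =
  Pos 3: 'x' vs 'r' !=
  Pos 4: 'i' vs 'y' !=
  Pos 5: 'b' vs 'o' !=
  Pos 6: 'l' vs 'n' !=
  Pos 7: 'e' vs 'e' =
Hamming distance = 6


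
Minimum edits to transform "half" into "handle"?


Word 1: "half" (length 4)
Word 2: "handle" (length 6)
One optimal edit sequence (insert/delete/substitute each cost 1):
  1. keep 'h'
  2. keep 'a'
  3. insert 'n'  (+1)
  4. insert 'd'  (+1)
  5. keep 'l'
  6. substitute 'f' -> 'e'  (+1)
Total edit operations: 3
Edit distance = 3


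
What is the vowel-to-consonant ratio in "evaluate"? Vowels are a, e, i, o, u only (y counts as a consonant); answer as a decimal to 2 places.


Word: "evaluate"
Vowels (a,e,i,o,u): 5
Consonants: 3
Ratio = 5/3
= 1.67


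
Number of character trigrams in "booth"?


Word: "booth" (length 5)
Number of 3-grams = length - 3 + 1 = 5 - 3 + 1
= 3


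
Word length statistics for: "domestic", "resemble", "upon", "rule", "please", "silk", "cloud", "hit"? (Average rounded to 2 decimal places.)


Lengths: "domestic"=8, "resemble"=8, "upon"=4, "rule"=4, "please"=6, "silk"=4, "cloud"=5, "hit"=3
Sum = 42, Count = 8
Average = 42/8 = 5.25
= avg=5.25, min=3, max=8


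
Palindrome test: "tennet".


Word: "tennet"
Reversed: "tennet"
Forward == Backward? tennet == tennet
Palindrome = Yes


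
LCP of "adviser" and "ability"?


Word 1: "adviser"
Word 2: "ability"
Comparing from start:
  Pos 0: 'a' == 'a'
  Pos 1: 'd' != 'b' (stop)
LCP = "a" (length 1)


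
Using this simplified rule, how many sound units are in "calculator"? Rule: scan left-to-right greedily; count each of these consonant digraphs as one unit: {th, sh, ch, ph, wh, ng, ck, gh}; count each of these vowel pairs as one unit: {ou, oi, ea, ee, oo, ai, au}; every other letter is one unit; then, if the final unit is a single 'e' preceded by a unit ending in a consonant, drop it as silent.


Word: "calculator" (10 letters)
Left-to-right scan:
  1. 'c' (letter)
  2. 'a' (letter)
  3. 'l' (letter)
  4. 'c' (letter)
  5. 'u' (letter)
  6. 'l' (letter)
  7. 'a' (letter)
  8. 't' (letter)
  9. 'o' (letter)
  10. 'r' (letter)
Units from scan: 10
Sound units = 10 units


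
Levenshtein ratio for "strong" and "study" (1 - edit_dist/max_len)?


Word 1: "strong" (length 6)
Word 2: "study" (length 5)
One optimal edit sequence:
  1. keep 's'
  2. keep 't'
  3. delete 'r'  (+1)
  4. substitute 'o' -> 'u'  (+1)
  5. substitute 'n' -> 'd'  (+1)
  6. substitute 'g' -> 'y'  (+1)
Edit distance = 4
Max length = max(6, 5) = 6
Similarity = 1 - 4/6
= 0.3333


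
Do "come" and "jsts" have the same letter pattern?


Pattern of "come": [0, 1, 2, 3]
Pattern of "jsts": [0, 1, 2, 1]
Patterns do not match
Same pattern = No


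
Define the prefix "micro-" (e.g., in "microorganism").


Prefix: micro-
Example: microorganism (micro- + organism)
Meaning = small


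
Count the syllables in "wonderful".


Word: "wonderful"
Syllable breakdown: won | der | ful
Counting: 3 parts
= 3 syllables


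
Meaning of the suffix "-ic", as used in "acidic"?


Suffix: -ic
Example: acidic = acid + -ic
Meaning = relating to


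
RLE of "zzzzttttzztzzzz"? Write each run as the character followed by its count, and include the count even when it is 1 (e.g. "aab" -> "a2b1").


String: "zzzzttttzztzzzz"
Scanning for consecutive runs:
  'z' x 4
  't' x 4
  'z' x 2
  't' x 1
  'z' x 4
RLE = "z4t4z2t1z4"


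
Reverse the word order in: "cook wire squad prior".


Original: "cook wire squad prior"
Words (1..n): cook | wire | squad | prior
Reversed (n..1): prior | squad | wire | cook
Result = "prior squad wire cook"


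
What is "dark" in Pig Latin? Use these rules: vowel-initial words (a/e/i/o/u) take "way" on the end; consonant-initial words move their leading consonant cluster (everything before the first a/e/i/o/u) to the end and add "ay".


Word: "dark"
Starts with consonant(s) → move to end, add 'ay'
Consonant cluster: "d"
Pig Latin = "arkday"


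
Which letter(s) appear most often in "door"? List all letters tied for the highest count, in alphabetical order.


Word: "door"
Letter counts:
  'd': 1
  'o': 2
  'r': 1
Maximum count = 2
Most frequent = 'o' (2 times each)


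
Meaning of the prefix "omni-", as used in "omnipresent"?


Prefix: omni-
As in: omnipresent -> omni- + present
Meaning = all


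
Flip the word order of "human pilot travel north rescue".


Original: "human pilot travel north rescue"
Words (1..n): human | pilot | travel | north | rescue
Reversed (n..1): rescue | north | travel | pilot | human
Result = "rescue north travel pilot human"


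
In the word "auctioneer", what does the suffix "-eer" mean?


Suffix: -eer
Example: auctioneer (auction + -eer)
Meaning = one who is concerned with


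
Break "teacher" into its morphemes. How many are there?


Word: "teacher"
Morphemes: teach + -er
Each morpheme carries meaning
= 2 morphemes


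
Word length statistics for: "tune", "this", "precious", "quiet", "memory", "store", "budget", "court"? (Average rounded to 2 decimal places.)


Lengths: "tune"=4, "this"=4, "precious"=8, "quiet"=5, "memory"=6, "store"=5, "budget"=6, "court"=5
Sum = 43, Count = 8
Average = 43/8 = 5.38
= avg=5.38, min=4, max=8


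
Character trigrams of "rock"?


Word: "rock" (length 4)
Number of trigrams = 4 - 3 + 1 = 2
  Position 0: "roc"
  Position 1: "ock"
Trigrams = "roc", "ock"


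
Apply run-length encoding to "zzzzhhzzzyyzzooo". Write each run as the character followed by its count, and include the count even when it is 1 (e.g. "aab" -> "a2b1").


String: "zzzzhhzzzyyzzooo"
Scanning for consecutive runs:
  'z' x 4
  'h' x 2
  'z' x 3
  'y' x 2
  'z' x 2
  'o' x 3
RLE = "z4h2z3y2z2o3"


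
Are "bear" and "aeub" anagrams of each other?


Word 1: "bear" → sorted: aber
Word 2: "aeub" → sorted: abeu
Same letters? aber != abeu
Anagram = No


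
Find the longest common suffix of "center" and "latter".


Word 1: "center"
Word 2: "latter"
Comparing from end:
  Pos -1: 'r' == 'r'
  Pos -2: 'e' == 'e'
  Pos -3: 't' == 't'
  Pos -4: 'n' != 't' (stop)
LCS = "ter" (length 3)


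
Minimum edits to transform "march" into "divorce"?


Word 1: "march" (length 5)
Word 2: "divorce" (length 7)
One optimal edit sequence (insert/delete/substitute each cost 1):
  1. insert 'd'  (+1)
  2. insert 'i'  (+1)
  3. substitute 'm' -> 'v'  (+1)
  4. substitute 'a' -> 'o'  (+1)
  5. keep 'r'
  6. keep 'c'
  7. substitute 'h' -> 'e'  (+1)
Total edit operations: 5
Edit distance = 5


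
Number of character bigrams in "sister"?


Word: "sister" (length 6)
Number of 2-grams = length - 2 + 1 = 6 - 2 + 1
= 5


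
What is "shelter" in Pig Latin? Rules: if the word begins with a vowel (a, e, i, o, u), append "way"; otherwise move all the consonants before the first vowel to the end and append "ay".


Word: "shelter"
Starts with consonant(s) → move to end, add 'ay'
Consonant cluster: "sh"
Pig Latin = "eltershay"


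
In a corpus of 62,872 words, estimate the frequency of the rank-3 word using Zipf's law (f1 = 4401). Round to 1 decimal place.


Zipf's law: f(r) = f(1) / r
f(1) = 4401
f(3) = 4401 / 3
= 1467.0 occurrences


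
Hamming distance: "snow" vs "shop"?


Comparing character by character (same length = 4):
  Pos 0: 's' vs 's' =
  Pos 1: 'n' vs 'h' !=
  Pos 2: 'o' vs 'o' =
  Pos 3: 'w' vs 'p' !=
Hamming distance = 2


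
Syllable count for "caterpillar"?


Word: "caterpillar"
Syllable breakdown: cat | er | pil | lar
Counting: 4 parts
= 4 syllables


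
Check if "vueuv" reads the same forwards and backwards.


Word: "vueuv"
Reversed: "vueuv"
Forward == Backward? vueuv == vueuv
Palindrome = Yes


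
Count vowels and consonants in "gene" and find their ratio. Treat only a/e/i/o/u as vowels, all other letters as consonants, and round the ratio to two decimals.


Word: "gene"
Vowels (a,e,i,o,u): 2
Consonants: 2
Ratio = 2/2
= 1.00


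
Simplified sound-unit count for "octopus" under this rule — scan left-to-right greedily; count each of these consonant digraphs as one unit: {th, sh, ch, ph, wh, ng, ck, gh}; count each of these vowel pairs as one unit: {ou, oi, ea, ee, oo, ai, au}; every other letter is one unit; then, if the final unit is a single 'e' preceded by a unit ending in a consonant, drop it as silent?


Word: "octopus" (7 letters)
Left-to-right scan:
  [1] 'o' (letter)
  [2] 'c' (letter)
  [3] 't' (letter)
  [4] 'o' (letter)
  [5] 'p' (letter)
  [6] 'u' (letter)
  [7] 's' (letter)
Units from scan: 7
Sound units = 7 units


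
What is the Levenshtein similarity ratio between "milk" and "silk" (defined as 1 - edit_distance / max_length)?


Word 1: "milk" (length 4)
Word 2: "silk" (length 4)
One optimal edit sequence:
  1. substitute 'm' -> 's'  (+1)
  2. keep 'i'
  3. keep 'l'
  4. keep 'k'
Edit distance = 1
Max length = max(4, 4) = 4
Similarity = 1 - 1/4
= 0.7500


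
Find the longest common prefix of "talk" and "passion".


Word 1: "talk"
Word 2: "passion"
Comparing from start:
  Pos 0: 't' != 'p' (stop)
LCP = "" (length 0)


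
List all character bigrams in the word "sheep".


Word: "sheep" (length 5)
Number of bigrams = 5 - 2 + 1 = 4
  Position 0: "sh"
  Position 1: "he"
  Position 2: "ee"
  Position 3: "ep"
Bigrams = "sh", "he", "ee", "ep"


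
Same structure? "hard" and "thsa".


Pattern of "hard": [0, 1, 2, 3]
Pattern of "thsa": [0, 1, 2, 3]
Patterns match
Same pattern = Yes


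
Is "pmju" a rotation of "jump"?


Word: "jump", Candidate: "pmju"
Method: check if candidate is substring of word+word
"jumpjump" contains "pmju"? No
Is rotation = No


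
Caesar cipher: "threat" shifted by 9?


Word: "threat"
Shift: 9
Each letter → (letter + shift) mod 26:
  't' (19) + 9 = 2 → 'c'
  'h' (7) + 9 = 16 → 'q'
  'r' (17) + 9 = 0 → 'a'
  'e' (4) + 9 = 13 → 'n'
  'a' (0) + 9 = 9 → 'j'
  't' (19) + 9 = 2 → 'c'
Result = "cqanjc"


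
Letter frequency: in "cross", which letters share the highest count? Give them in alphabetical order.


Word: "cross"
Letter counts:
  'c': 1
  'o': 1
  'r': 1
  's': 2
Maximum count = 2
Most frequent = 's' (2 times each)


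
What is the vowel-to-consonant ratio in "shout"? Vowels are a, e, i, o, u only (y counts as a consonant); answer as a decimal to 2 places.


Word: "shout"
Vowels (a,e,i,o,u): 2
Consonants: 3
Ratio = 2/3
= 0.67


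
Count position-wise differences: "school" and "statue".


Comparing character by character (same length = 6):
  Pos 0: 's' vs 's' =
  Pos 1: 'c' vs 't' !=
  Pos 2: 'h' vs 'a' !=
  Pos 3: 'o' vs 't' !=
  Pos 4: 'o' vs 'u' !=
  Pos 5: 'l' vs 'e' !=
Hamming distance = 5


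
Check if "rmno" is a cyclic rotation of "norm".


Word: "norm", Candidate: "rmno"
Method: check if candidate is substring of word+word
"normnorm" contains "rmno"? Yes
Is rotation = Yes


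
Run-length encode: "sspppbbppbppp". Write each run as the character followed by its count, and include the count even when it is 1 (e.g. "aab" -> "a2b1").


String: "sspppbbppbppp"
Scanning for consecutive runs:
  's' x 2
  'p' x 3
  'b' x 2
  'p' x 2
  'b' x 1
  'p' x 3
RLE = "s2p3b2p2b1p3"


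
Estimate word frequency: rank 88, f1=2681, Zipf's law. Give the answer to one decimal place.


Zipf's law: f(r) = f(1) / r
f(1) = 2681
f(88) = 2681 / 88
= 30.5 occurrences


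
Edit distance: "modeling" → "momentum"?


Word 1: "modeling" (length 8)
Word 2: "momentum" (length 8)
One optimal edit sequence (insert/delete/substitute each cost 1):
  1. keep 'm'
  2. keep 'o'
  3. substitute 'd' -> 'm'  (+1)
  4. keep 'e'
  5. substitute 'l' -> 'n'  (+1)
  6. substitute 'i' -> 't'  (+1)
  7. substitute 'n' -> 'u'  (+1)
  8. substitute 'g' -> 'm'  (+1)
Total edit operations: 5
Edit distance = 5


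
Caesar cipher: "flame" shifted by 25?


Word: "flame"
Shift: 25
Each letter → (letter + shift) mod 26:
  'f' (5) + 25 = 4 → 'e'
  'l' (11) + 25 = 10 → 'k'
  'a' (0) + 25 = 25 → 'z'
  'm' (12) + 25 = 11 → 'l'
  'e' (4) + 25 = 3 → 'd'
Result = "ekzld"


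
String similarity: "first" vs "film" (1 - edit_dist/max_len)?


Word 1: "first" (length 5)
Word 2: "film" (length 4)
One optimal edit sequence:
  1. keep 'f'
  2. keep 'i'
  3. delete 'r'  (+1)
  4. substitute 's' -> 'l'  (+1)
  5. substitute 't' -> 'm'  (+1)
Edit distance = 3
Max length = max(5, 4) = 5
Similarity = 1 - 3/5
= 0.4000


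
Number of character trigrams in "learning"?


Word: "learning" (length 8)
Number of 3-grams = length - 3 + 1 = 8 - 3 + 1
= 6


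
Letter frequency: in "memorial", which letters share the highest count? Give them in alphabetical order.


Word: "memorial"
Letter counts:
  'a': 1
  'e': 1
  'i': 1
  'l': 1
  'm': 2
  'o': 1
  'r': 1
Maximum count = 2
Most frequent = 'm' (2 times each)


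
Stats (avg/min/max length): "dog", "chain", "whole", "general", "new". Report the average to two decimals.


Lengths: "dog"=3, "chain"=5, "whole"=5, "general"=7, "new"=3
Sum = 23, Count = 5
Average = 23/5 = 4.60
= avg=4.60, min=3, max=7


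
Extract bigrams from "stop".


Word: "stop" (length 4)
Number of bigrams = 4 - 2 + 1 = 3
  Position 0: "st"
  Position 1: "to"
  Position 2: "op"
Bigrams = "st", "to", "op"


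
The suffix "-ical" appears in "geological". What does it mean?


Suffix: -ical
Example: geological (geology + -ical, with a spelling change)
Meaning = relating to


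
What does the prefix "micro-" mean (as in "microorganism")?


Prefix: micro-
Example: microorganism (micro- + organism)
Meaning = small


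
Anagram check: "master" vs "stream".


Word 1: "master" → sorted: aemrst
Word 2: "stream" → sorted: aemrst
Same letters? aemrst == aemrst
Anagram = Yes


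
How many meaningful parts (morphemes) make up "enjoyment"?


Word: "enjoyment"
Morphemes: en- | joy | -ment
Each morpheme carries meaning
= 3 morphemes


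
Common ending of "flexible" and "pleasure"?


Word 1: "flexible"
Word 2: "pleasure"
Comparing from end:
  Pos -1: 'e' == 'e'
  Pos -2: 'l' != 'r' (stop)
LCS = "e" (length 1)


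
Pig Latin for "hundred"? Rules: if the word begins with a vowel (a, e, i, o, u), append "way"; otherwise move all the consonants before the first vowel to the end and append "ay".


Word: "hundred"
Starts with consonant(s) → move to end, add 'ay'
Consonant cluster: "h"
Pig Latin = "undredhay"


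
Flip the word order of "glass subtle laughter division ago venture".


Original: "glass subtle laughter division ago venture"
Words (1..n): glass | subtle | laughter | division | ago | venture
Reversed (n..1): venture | ago | division | laughter | subtle | glass
Result = "venture ago division laughter subtle glass"


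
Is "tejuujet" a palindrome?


Word: "tejuujet"
Reversed: "tejuujet"
Forward == Backward? tejuujet == tejuujet
Palindrome = Yes


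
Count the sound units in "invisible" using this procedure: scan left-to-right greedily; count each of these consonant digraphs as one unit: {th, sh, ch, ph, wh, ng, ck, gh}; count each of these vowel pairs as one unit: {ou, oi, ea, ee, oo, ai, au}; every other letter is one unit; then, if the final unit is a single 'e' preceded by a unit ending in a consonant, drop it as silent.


Word: "invisible" (9 letters)
Left-to-right scan:
  [1] 'i' (letter)
  [2] 'n' (letter)
  [3] 'v' (letter)
  [4] 'i' (letter)
  [5] 's' (letter)
  [6] 'i' (letter)
  [7] 'b' (letter)
  [8] 'l' (letter)
  [9] 'e' (letter)
Units from scan: 9
Final unit is 'e' after a consonant -> drop as silent (-1)
Sound units = 8 units


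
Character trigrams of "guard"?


Word: "guard" (length 5)
Number of trigrams = 5 - 3 + 1 = 3
  Position 0: "gua"
  Position 1: "uar"
  Position 2: "ard"
Trigrams = "gua", "uar", "ard"


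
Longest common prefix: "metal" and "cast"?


Word 1: "metal"
Word 2: "cast"
Comparing from start:
  Pos 0: 'm' != 'c' (stop)
LCP = "" (length 0)


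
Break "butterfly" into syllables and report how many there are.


Word: "butterfly"
Syllable breakdown: but · ter · fly
Counting: 3 parts
= 3 syllables


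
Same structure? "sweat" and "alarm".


Pattern of "sweat": [0, 1, 2, 3, 4]
Pattern of "alarm": [0, 1, 0, 2, 3]
Patterns do not match
Same pattern = No


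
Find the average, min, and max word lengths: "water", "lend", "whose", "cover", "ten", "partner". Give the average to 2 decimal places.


Lengths: "water"=5, "lend"=4, "whose"=5, "cover"=5, "ten"=3, "partner"=7
Sum = 29, Count = 6
Average = 29/6 = 4.83
= avg=4.83, min=3, max=7


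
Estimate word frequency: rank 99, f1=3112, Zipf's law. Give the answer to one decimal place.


Zipf's law: f(r) = f(1) / r
f(1) = 3112
f(99) = 3112 / 99
= 31.4 occurrences


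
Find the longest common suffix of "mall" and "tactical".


Word 1: "mall"
Word 2: "tactical"
Comparing from end:
  Pos -1: 'l' == 'l'
  Pos -2: 'l' != 'a' (stop)
LCS = "l" (length 1)


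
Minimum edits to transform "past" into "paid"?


Word 1: "past" (length 4)
Word 2: "paid" (length 4)
One optimal edit sequence (insert/delete/substitute each cost 1):
  1. keep 'p'
  2. keep 'a'
  3. substitute 's' -> 'i'  (+1)
  4. substitute 't' -> 'd'  (+1)
Total edit operations: 2
Edit distance = 2


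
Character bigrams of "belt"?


Word: "belt" (length 4)
Number of bigrams = 4 - 2 + 1 = 3
  Position 0: "be"
  Position 1: "el"
  Position 2: "lt"
Bigrams = "be", "el", "lt"


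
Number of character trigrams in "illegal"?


Word: "illegal" (length 7)
Number of 3-grams = length - 3 + 1 = 7 - 3 + 1
= 5


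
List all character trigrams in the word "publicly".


Word: "publicly" (length 8)
Number of trigrams = 8 - 3 + 1 = 6
  Position 0: "pub"
  Position 1: "ubl"
  Position 2: "bli"
  Position 3: "lic"
  Position 4: "icl"
  Position 5: "cly"
Trigrams = "pub", "ubl", "bli", "lic", "icl", "cly"


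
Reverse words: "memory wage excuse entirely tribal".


Original: "memory wage excuse entirely tribal"
Words (1..n): memory | wage | excuse | entirely | tribal
Reversed (n..1): tribal | entirely | excuse | wage | memory
Result = "tribal entirely excuse wage memory"


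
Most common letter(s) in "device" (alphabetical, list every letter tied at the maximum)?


Word: "device"
Letter counts:
  'c': 1
  'd': 1
  'e': 2
  'i': 1
  'v': 1
Maximum count = 2
Most frequent = 'e' (2 times each)


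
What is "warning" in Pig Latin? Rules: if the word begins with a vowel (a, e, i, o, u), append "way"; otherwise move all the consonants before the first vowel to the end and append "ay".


Word: "warning"
Starts with consonant(s) → move to end, add 'ay'
Consonant cluster: "w"
Pig Latin = "arningway"


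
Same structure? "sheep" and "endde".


Pattern of "sheep": [0, 1, 2, 2, 3]
Pattern of "endde": [0, 1, 2, 2, 0]
Patterns do not match
Same pattern = No


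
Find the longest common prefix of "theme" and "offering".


Word 1: "theme"
Word 2: "offering"
Comparing from start:
  Pos 0: 't' != 'o' (stop)
LCP = "" (length 0)


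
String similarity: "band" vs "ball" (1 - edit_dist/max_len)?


Word 1: "band" (length 4)
Word 2: "ball" (length 4)
One optimal edit sequence:
  1. keep 'b'
  2. keep 'a'
  3. substitute 'n' -> 'l'  (+1)
  4. substitute 'd' -> 'l'  (+1)
Edit distance = 2
Max length = max(4, 4) = 4
Similarity = 1 - 2/4
= 0.5000


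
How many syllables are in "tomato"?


Word: "tomato"
Syllable breakdown: to-ma-to
Counting: 3 parts
= 3 syllables


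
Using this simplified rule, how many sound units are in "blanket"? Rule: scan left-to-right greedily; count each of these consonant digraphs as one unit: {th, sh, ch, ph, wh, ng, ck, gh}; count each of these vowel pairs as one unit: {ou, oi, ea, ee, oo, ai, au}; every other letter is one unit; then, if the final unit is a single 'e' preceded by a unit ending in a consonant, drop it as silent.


Word: "blanket" (7 letters)
Left-to-right scan:
  [1] 'b' (letter)
  [2] 'l' (letter)
  [3] 'a' (letter)
  [4] 'n' (letter)
  [5] 'k' (letter)
  [6] 'e' (letter)
  [7] 't' (letter)
Units from scan: 7
Sound units = 7 units


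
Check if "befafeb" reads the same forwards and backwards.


Word: "befafeb"
Reversed: "befafeb"
Forward == Backward? befafeb == befafeb
Palindrome = Yes


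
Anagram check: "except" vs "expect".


Word 1: "except" → sorted: ceeptx
Word 2: "expect" → sorted: ceeptx
Same letters? ceeptx == ceeptx
Anagram = Yes


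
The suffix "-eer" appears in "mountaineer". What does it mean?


Suffix: -eer
Example: mountaineer = mountain + -eer
Meaning = one who is concerned with


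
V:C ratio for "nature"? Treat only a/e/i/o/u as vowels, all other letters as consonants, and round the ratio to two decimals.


Word: "nature"
Vowels (a,e,i,o,u): 3
Consonants: 3
Ratio = 3/3
= 1.00


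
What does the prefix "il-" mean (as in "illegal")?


Prefix: il-
Example: illegal = il- + legal
Meaning = not


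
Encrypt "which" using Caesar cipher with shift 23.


Word: "which"
Shift: 23
Each letter → (letter + shift) mod 26:
  'w' (22) + 23 = 19 → 't'
  'h' (7) + 23 = 4 → 'e'
  'i' (8) + 23 = 5 → 'f'
  'c' (2) + 23 = 25 → 'z'
  'h' (7) + 23 = 4 → 'e'
Result = "tefze"


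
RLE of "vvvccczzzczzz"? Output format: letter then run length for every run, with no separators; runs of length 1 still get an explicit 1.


String: "vvvccczzzczzz"
Scanning for consecutive runs:
  'v' x 3
  'c' x 3
  'z' x 3
  'c' x 1
  'z' x 3
RLE = "v3c3z3c1z3"


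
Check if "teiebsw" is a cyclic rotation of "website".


Word: "website", Candidate: "teiebsw"
Method: check if candidate is substring of word+word
"websitewebsite" contains "teiebsw"? No
Is rotation = No


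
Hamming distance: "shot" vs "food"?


Comparing character by character (same length = 4):
  Pos 0: 's' vs 'f' !=
  Pos 1: 'h' vs 'o' !=
  Pos 2: 'o' vs 'o' =
  Pos 3: 't' vs 'd' !=
Hamming distance = 3


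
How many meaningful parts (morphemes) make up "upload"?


Word: "upload"
Morphemes: up- + load
Each morpheme carries meaning
= 2 morphemes


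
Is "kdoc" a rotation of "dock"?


Word: "dock", Candidate: "kdoc"
Method: check if candidate is substring of word+word
"dockdock" contains "kdoc"? Yes
Is rotation = Yes


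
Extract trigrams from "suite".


Word: "suite" (length 5)
Number of trigrams = 5 - 3 + 1 = 3
  Position 0: "sui"
  Position 1: "uit"
  Position 2: "ite"
Trigrams = "sui", "uit", "ite"


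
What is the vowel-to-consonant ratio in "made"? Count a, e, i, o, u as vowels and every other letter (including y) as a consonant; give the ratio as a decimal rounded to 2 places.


Word: "made"
Vowels (a,e,i,o,u): 2
Consonants: 2
Ratio = 2/2
= 1.00


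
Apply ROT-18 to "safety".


Word: "safety"
Shift: 18
Each letter → (letter + shift) mod 26:
  's' (18) + 18 = 10 → 'k'
  'a' (0) + 18 = 18 → 's'
  'f' (5) + 18 = 23 → 'x'
  'e' (4) + 18 = 22 → 'w'
  't' (19) + 18 = 11 → 'l'
  'y' (24) + 18 = 16 → 'q'
Result = "ksxwlq"


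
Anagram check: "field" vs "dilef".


Word 1: "field" → sorted: defil
Word 2: "dilef" → sorted: defil
Same letters? defil == defil
Anagram = Yes


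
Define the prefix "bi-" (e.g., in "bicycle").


Prefix: bi-
Example: bicycle = bi- + cycle
Meaning = two


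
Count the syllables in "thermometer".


Word: "thermometer"
Syllable breakdown: ther · mom · e · ter
Counting: 4 parts
= 4 syllables


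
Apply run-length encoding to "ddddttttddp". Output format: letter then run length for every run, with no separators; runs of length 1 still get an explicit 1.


String: "ddddttttddp"
Scanning for consecutive runs:
  'd' x 4
  't' x 4
  'd' x 2
  'p' x 1
RLE = "d4t4d2p1"


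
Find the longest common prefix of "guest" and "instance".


Word 1: "guest"
Word 2: "instance"
Comparing from start:
  Pos 0: 'g' != 'i' (stop)
LCP = "" (length 0)


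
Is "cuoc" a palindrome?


Word: "cuoc"
Reversed: "couc"
Forward == Backward? cuoc != couc
Palindrome = No


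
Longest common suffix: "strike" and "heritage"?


Word 1: "strike"
Word 2: "heritage"
Comparing from end:
  Pos -1: 'e' == 'e'
  Pos -2: 'k' != 'g' (stop)
LCS = "e" (length 1)


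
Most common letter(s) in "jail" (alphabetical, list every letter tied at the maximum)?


Word: "jail"
Letter counts:
  'a': 1
  'i': 1
  'j': 1
  'l': 1
Maximum count = 1
Most frequent = 'a', 'i', 'j', 'l' (1 time each)


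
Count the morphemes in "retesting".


Word: "retesting"
Morphemes: re- + test + -ing
Each morpheme carries meaning
= 3 morphemes


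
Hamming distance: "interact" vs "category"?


Comparing character by character (same length = 8):
  Pos 0: 'i' vs 'c' !=
  Pos 1: 'n' vs 'a' !=
  Pos 2: 't' vs 't' =
  Pos 3: 'e' vs 'e' =
  Pos 4: 'r' vs 'g' !=
  Pos 5: 'a' vs 'o' !=
  Pos 6: 'c' vs 'r' !=
  Pos 7: 't' vs 'y' !=
Hamming distance = 6


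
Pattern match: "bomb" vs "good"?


Pattern of "bomb": [0, 1, 2, 0]
Pattern of "good": [0, 1, 1, 2]
Patterns do not match
Same pattern = No


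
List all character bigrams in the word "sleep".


Word: "sleep" (length 5)
Number of bigrams = 5 - 2 + 1 = 4
  Position 0: "sl"
  Position 1: "le"
  Position 2: "ee"
  Position 3: "ep"
Bigrams = "sl", "le", "ee", "ep"


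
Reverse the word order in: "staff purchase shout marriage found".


Original: "staff purchase shout marriage found"
Words (1..n): staff | purchase | shout | marriage | found
Reversed (n..1): found | marriage | shout | purchase | staff
Result = "found marriage shout purchase staff"


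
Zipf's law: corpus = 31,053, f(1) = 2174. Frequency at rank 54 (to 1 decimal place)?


Zipf's law: f(r) = f(1) / r
f(1) = 2174
f(54) = 2174 / 54
= 40.3 occurrences


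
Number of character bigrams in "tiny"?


Word: "tiny" (length 4)
Number of 2-grams = length - 2 + 1 = 4 - 2 + 1
= 3


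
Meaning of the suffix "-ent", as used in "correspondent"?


Suffix: -ent
As in: correspondent -> correspond + -ent
Meaning = one who / that which


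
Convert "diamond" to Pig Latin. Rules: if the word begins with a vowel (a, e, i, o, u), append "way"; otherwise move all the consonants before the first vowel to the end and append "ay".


Word: "diamond"
Starts with consonant(s) → move to end, add 'ay'
Consonant cluster: "d"
Pig Latin = "iamondday"


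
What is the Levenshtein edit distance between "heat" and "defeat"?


Word 1: "heat" (length 4)
Word 2: "defeat" (length 6)
One optimal edit sequence (insert/delete/substitute each cost 1):
  1. insert 'd'  (+1)
  2. insert 'e'  (+1)
  3. substitute 'h' -> 'f'  (+1)
  4. keep 'e'
  5. keep 'a'
  6. keep 't'
Total edit operations: 3
Edit distance = 3


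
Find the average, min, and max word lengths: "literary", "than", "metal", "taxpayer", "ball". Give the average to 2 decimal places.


Lengths: "literary"=8, "than"=4, "metal"=5, "taxpayer"=8, "ball"=4
Sum = 29, Count = 5
Average = 29/5 = 5.80
= avg=5.80, min=4, max=8


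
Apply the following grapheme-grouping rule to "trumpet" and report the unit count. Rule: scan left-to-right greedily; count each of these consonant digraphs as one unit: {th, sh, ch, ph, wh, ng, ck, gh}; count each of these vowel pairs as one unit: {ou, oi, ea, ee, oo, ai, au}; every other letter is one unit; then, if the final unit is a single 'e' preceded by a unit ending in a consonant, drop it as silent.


Word: "trumpet" (7 letters)
Left-to-right scan:
  [1] 't' (letter)
  [2] 'r' (letter)
  [3] 'u' (letter)
  [4] 'm' (letter)
  [5] 'p' (letter)
  [6] 'e' (letter)
  [7] 't' (letter)
Units from scan: 7
Sound units = 7 units


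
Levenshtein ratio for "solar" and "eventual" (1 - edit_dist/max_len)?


Word 1: "solar" (length 5)
Word 2: "eventual" (length 8)
One optimal edit sequence:
  1. insert 'e'  (+1)
  2. insert 'v'  (+1)
  3. insert 'e'  (+1)
  4. substitute 's' -> 'n'  (+1)
  5. substitute 'o' -> 't'  (+1)
  6. substitute 'l' -> 'u'  (+1)
  7. keep 'a'
  8. substitute 'r' -> 'l'  (+1)
Edit distance = 7
Max length = max(5, 8) = 8
Similarity = 1 - 7/8
= 0.1250


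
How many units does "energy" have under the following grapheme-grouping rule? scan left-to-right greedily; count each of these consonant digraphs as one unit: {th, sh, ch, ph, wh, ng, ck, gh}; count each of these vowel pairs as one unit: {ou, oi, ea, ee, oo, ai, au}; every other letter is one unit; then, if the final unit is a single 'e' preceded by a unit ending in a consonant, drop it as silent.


Word: "energy" (6 letters)
Left-to-right scan:
  (1) 'e' (letter)
  (2) 'n' (letter)
  (3) 'e' (letter)
  (4) 'r' (letter)
  (5) 'g' (letter)
  (6) 'y' (letter)
Units from scan: 6
Sound units = 6 units


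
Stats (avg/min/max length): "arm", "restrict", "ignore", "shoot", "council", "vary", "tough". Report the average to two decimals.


Lengths: "arm"=3, "restrict"=8, "ignore"=6, "shoot"=5, "council"=7, "vary"=4, "tough"=5
Sum = 38, Count = 7
Average = 38/7 = 5.43
= avg=5.43, min=3, max=8


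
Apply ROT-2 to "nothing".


Word: "nothing"
Shift: 2
Each letter → (letter + shift) mod 26:
  'n' (13) + 2 = 15 → 'p'
  'o' (14) + 2 = 16 → 'q'
  't' (19) + 2 = 21 → 'v'
  'h' (7) + 2 = 9 → 'j'
  'i' (8) + 2 = 10 → 'k'
  'n' (13) + 2 = 15 → 'p'
  'g' (6) + 2 = 8 → 'i'
Result = "pqvjkpi"


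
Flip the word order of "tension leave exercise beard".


Original: "tension leave exercise beard"
Words (1..n): tension | leave | exercise | beard
Reversed (n..1): beard | exercise | leave | tension
Result = "beard exercise leave tension"


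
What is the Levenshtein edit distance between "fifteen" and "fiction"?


Word 1: "fifteen" (length 7)
Word 2: "fiction" (length 7)
One optimal edit sequence (insert/delete/substitute each cost 1):
  1. keep 'f'
  2. keep 'i'
  3. substitute 'f' -> 'c'  (+1)
  4. keep 't'
  5. substitute 'e' -> 'i'  (+1)
  6. substitute 'e' -> 'o'  (+1)
  7. keep 'n'
Total edit operations: 3
Edit distance = 3


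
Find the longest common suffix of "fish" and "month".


Word 1: "fish"
Word 2: "month"
Comparing from end:
  Pos -1: 'h' == 'h'
  Pos -2: 's' != 't' (stop)
LCS = "h" (length 1)


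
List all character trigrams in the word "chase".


Word: "chase" (length 5)
Number of trigrams = 5 - 3 + 1 = 3
  Position 0: "cha"
  Position 1: "has"
  Position 2: "ase"
Trigrams = "cha", "has", "ase"


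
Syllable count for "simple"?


Word: "simple"
Syllable breakdown: sim · ple
Counting: 2 parts
= 2 syllables


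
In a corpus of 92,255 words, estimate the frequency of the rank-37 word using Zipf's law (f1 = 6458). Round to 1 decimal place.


Zipf's law: f(r) = f(1) / r
f(1) = 6458
f(37) = 6458 / 37
= 174.5 occurrences


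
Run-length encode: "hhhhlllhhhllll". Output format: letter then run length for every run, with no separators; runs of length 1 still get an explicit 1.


String: "hhhhlllhhhllll"
Scanning for consecutive runs:
  'h' x 4
  'l' x 3
  'h' x 3
  'l' x 4
RLE = "h4l3h3l4"
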